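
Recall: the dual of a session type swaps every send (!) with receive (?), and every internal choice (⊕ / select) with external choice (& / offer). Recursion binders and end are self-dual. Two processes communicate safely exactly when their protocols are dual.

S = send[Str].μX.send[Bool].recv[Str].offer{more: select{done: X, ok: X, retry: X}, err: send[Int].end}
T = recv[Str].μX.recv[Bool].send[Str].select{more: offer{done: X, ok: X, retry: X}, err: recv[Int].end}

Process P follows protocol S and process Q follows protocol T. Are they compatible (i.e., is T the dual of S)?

YES

send[Str] vs recv[Str]  match
  μX vs μX  match (binder kept)
    send[Bool] vs recv[Bool]  match
      recv[Str] vs send[Str]  match
        offer{more,err} vs select{more,err}  match labels match
          • more:
            select{done,ok,retry} vs offer{done,ok,retry}  match labels match
              • done:
                X vs X  match
              • ok:
                X vs X  match
              • retry:
                X vs X  match
          • err:
            send[Int] vs recv[Int]  match
              end vs end  match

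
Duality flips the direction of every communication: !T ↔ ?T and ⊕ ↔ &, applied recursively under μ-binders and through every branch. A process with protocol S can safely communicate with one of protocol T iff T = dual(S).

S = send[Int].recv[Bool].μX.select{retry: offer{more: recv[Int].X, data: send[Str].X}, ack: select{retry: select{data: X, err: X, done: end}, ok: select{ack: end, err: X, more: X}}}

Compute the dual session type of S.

send[Int] → recv[Int]
  recv[Bool] → send[Bool]
    μX → μX  (binder kept)
      select{retry,ack} → offer{retry,ack}  (select→offer)
        • retry:
          offer{more,data} → select{more,data}  (external→internal)
            • more:
              recv[Int] → send[Int]
                X ↦ X
            • data:
              send[Str] → recv[Str]
                X ↦ X
        • ack:
          select{retry,ok} → offer{retry,ok}  (select→offer)
            • retry:
              select{data,err,done} → offer{data,err,done}  (select→offer)
                • data:
                  X ↦ X
                • err:
                  X ↦ X
                • done:
                  end ↦ end
            • ok:
              select{ack,err,more} → offer{ack,err,more}  (select→offer)
                • ack:
                  end ↦ end
                • err:
                  X ↦ X
                • more:
                  X ↦ X

recv[Int].send[Bool].μX.offer{retry: select{more: send[Int].X, data: recv[Str].X}, ack: offer{retry: offer{data: X, err: X, done: end}, ok: offer{ack: end, err: X, more: X}}}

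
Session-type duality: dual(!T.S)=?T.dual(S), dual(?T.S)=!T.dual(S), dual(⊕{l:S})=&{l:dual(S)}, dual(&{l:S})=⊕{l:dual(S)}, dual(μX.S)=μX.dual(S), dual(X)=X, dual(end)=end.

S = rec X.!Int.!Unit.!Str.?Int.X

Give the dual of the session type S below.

rec X.?Int.?Unit.?Str.!Int.X

rec X ↦ rec X  (binder kept)
  !Int ↦ ?Int
    !Unit ↦ ?Unit
      !Str ↦ ?Str
        ?Int ↦ !Int
          X self-dual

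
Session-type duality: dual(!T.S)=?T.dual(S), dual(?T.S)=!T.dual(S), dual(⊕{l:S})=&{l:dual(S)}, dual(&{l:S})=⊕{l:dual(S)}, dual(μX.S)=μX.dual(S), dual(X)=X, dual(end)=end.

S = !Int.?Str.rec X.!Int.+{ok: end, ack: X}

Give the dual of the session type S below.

!Int → ?Int
  ?Str → !Str
    rec X → rec X  (μ self-dual)
      !Int → ?Int
        +{ok,ack} → &{ok,ack}  (internal→external)
          • ok:
            end ↦ end
          • ack:
            X ↦ X

?Int.!Str.rec X.?Int.&{ok: end, ack: X}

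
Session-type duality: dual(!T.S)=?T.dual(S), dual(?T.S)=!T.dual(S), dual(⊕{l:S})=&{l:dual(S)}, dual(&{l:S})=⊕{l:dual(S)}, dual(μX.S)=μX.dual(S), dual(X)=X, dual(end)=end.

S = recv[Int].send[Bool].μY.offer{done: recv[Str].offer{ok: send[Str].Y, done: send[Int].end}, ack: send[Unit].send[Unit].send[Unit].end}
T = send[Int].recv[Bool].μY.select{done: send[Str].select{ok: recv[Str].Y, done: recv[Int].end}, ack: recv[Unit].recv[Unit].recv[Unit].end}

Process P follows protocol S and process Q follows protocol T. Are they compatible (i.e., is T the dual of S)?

YES

recv[Int] vs send[Int]  ok
  send[Bool] vs recv[Bool]  ok
    μY vs μY  ok (binder kept)
      offer{done,ack} vs select{done,ack}  ok labels match
        • done:
          recv[Str] vs send[Str]  ok
            offer{ok,done} vs select{ok,done}  ok labels match
              • ok:
                send[Str] vs recv[Str]  ok
                  Y vs Y  ok
              • done:
                send[Int] vs recv[Int]  ok
                  end vs end  ok
        • ack:
          send[Unit] vs recv[Unit]  ok
            send[Unit] vs recv[Unit]  ok
              send[Unit] vs recv[Unit]  ok
                end vs end  ok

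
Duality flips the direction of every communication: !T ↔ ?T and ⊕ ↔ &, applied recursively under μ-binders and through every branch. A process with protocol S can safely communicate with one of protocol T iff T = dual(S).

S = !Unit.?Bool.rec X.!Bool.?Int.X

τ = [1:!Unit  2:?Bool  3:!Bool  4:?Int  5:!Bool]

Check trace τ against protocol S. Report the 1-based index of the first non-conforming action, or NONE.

[1] !Unit  ok  now at ?Bool.rec X.…
[2] ?Bool  ok  now at rec X.…
[3] !Bool  ok  now at ?Int.rec X.…
[4] ?Int  ok  now at rec X.…
[5] !Bool  ok  now at ?Int.rec X.…
τ conforms to S (length 5)

NONE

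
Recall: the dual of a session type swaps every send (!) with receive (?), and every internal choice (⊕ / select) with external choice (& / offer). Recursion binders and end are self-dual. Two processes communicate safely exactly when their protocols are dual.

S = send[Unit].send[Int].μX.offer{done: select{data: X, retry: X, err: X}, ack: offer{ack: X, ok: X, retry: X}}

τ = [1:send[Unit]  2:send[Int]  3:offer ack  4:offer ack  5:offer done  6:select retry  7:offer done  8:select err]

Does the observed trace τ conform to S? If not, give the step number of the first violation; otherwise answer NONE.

[1] send[Unit]  match  now at send[Int].μX.…
[2] send[Int]  match  now at μX.…
[3] offer ack  match  now at offer{ack: μX.…, ok: μX.…, retry: μX.…}
[4] offer ack  match  now at μX.…
[5] offer done  match  now at select{data: μX.…, retry: μX.…, err: μX.…}
[6] select retry  match  now at μX.…
[7] offer done  match  now at select{data: μX.…, retry: μX.…, err: μX.…}
[8] select err  match  now at μX.…
τ conforms to S (length 8)

NONE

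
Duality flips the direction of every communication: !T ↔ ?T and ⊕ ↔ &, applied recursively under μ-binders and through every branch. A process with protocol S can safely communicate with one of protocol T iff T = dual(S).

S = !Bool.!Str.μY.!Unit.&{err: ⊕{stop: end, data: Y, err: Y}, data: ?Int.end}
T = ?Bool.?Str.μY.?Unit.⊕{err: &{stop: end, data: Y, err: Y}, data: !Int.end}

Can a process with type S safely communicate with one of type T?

YES

!Bool ‖ ?Bool  ok
  !Str ‖ ?Str  ok
    μY ‖ μY  ok (μ self-dual)
      !Unit ‖ ?Unit  ok
        &{err,data} ‖ ⊕{err,data}  ok labels match
          [err]
            ⊕{stop,data,err} ‖ &{stop,data,err}  ok labels match
              [stop]
                end ‖ end  ok
              [data]
                Y ‖ Y  ok
              [err]
                Y ‖ Y  ok
          [data]
            ?Int ‖ !Int  ok
              end ‖ end  ok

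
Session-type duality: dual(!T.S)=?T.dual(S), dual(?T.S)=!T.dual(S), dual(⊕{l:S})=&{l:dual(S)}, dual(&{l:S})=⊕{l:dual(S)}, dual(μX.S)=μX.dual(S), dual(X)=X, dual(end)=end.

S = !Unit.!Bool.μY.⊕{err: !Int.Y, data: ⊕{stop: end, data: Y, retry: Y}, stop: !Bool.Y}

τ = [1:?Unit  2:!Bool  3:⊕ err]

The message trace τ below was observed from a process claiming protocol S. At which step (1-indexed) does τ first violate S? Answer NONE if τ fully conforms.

1

@1 got ?Unit, protocol expects !Unit  ✗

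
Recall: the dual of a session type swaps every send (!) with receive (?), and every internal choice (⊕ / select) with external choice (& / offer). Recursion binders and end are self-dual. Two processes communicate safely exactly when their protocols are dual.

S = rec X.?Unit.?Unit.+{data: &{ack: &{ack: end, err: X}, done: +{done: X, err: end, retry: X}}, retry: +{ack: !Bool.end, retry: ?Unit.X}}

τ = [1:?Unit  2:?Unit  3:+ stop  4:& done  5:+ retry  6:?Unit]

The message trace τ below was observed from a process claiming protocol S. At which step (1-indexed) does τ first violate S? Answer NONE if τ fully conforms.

@1 ?Unit  ✓  state: ?Unit.+{data: &{ack: &{ack: end, err: rec X.…}, done: +{done: rec X.…, err: end, retry: rec X.…}}, retry: +{ack: !Bool.end, retry: ?Unit.rec X.…}}
@2 ?Unit  ✓  state: +{data: &{ack: &{ack: end, err: rec X.…}, done: +{done: rec X.…, err: end, retry: rec X.…}}, retry: +{ack: !Bool.end, retry: ?Unit.rec X.…}}
@3 got + stop, protocol expects + data or + retry  ✗

3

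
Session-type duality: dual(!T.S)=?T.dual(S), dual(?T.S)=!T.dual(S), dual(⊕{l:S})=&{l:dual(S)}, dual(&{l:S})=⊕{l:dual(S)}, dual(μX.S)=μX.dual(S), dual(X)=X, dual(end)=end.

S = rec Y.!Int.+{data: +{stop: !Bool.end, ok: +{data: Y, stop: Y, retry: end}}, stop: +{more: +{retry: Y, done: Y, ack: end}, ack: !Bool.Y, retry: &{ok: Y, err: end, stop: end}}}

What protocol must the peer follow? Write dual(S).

rec Y = rec Y  (rec unchanged)
  !Int = ?Int
    +{data,stop} = &{data,stop}  (select→offer)
      case data:
        +{stop,ok} = &{stop,ok}  (select→offer)
          case stop:
            !Bool = ?Bool
              end ↦ end
          case ok:
            +{data,stop,retry} = &{data,stop,retry}  (select→offer)
              case data:
                Y ↦ Y
              case stop:
                Y ↦ Y
              case retry:
                end ↦ end
      case stop:
        +{more,ack,retry} = &{more,ack,retry}  (select→offer)
          case more:
            +{retry,done,ack} = &{retry,done,ack}  (select→offer)
              case retry:
                Y ↦ Y
              case done:
                Y ↦ Y
              case ack:
                end ↦ end
          case ack:
            !Bool = ?Bool
              Y ↦ Y
          case retry:
            &{ok,err,stop} = +{ok,err,stop}  (offer→select)
              case ok:
                Y ↦ Y
              case err:
                end ↦ end
              case stop:
                end ↦ end

rec Y.?Int.&{data: &{stop: ?Bool.end, ok: &{data: Y, stop: Y, retry: end}}, stop: &{more: &{retry: Y, done: Y, ack: end}, ack: ?Bool.Y, retry: +{ok: Y, err: end, stop: end}}}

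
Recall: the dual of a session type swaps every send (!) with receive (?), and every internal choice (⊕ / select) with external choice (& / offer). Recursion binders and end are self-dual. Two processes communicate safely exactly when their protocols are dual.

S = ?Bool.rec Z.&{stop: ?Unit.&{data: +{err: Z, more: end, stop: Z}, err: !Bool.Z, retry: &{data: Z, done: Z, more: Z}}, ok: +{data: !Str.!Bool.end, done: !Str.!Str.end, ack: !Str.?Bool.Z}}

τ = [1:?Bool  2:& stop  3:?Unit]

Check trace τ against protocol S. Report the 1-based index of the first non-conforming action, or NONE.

[1] ?Bool  ok  residual = rec Z.…
[2] & stop  ok  residual = ?Unit.&{data: +{err: rec Z.…, more: end, stop: rec Z.…}, err: !Bool.rec Z.…, retry: &{data: rec Z.…, done: rec Z.…, more: rec Z.…}}
[3] ?Unit  ok  residual = &{data: +{err: rec Z.…, more: end, stop: rec Z.…}, err: !Bool.rec Z.…, retry: &{data: rec Z.…, done: rec Z.…, more: rec Z.…}}
τ conforms to S (length 3)

NONE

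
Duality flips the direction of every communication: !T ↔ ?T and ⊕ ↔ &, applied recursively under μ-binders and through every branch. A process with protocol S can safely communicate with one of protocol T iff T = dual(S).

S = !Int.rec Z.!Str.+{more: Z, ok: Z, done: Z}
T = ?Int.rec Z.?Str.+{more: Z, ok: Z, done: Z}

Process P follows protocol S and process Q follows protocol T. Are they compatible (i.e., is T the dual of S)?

!Int ‖ ?Int  ok
  rec Z ‖ rec Z  ok (binder kept)
    !Str ‖ ?Str  ok
      +{more,ok,done} ‖ +{more,ok,done}  ✗ choice polarity not flipped — not dual

NO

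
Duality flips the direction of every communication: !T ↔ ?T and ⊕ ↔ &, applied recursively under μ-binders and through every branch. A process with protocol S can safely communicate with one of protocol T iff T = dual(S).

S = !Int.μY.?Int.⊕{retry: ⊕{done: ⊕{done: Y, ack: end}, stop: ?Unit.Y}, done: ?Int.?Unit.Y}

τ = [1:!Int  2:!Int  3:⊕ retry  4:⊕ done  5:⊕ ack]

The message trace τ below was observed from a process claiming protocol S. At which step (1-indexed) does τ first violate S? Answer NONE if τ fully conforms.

@1 !Int  ✓  cont: μY.…
@2 got !Int, protocol expects ?Int  ✗

2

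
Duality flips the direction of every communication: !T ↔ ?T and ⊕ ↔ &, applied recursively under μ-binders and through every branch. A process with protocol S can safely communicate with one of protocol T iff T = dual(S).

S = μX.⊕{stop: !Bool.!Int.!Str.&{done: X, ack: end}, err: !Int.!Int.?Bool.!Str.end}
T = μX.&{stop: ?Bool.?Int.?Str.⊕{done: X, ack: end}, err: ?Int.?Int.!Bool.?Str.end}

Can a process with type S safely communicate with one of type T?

YES

μX | μX  match (binder kept)
  ⊕{stop,err} | &{stop,err}  match same labels
    case stop:
      !Bool | ?Bool  match
        !Int | ?Int  match
          !Str | ?Str  match
            &{done,ack} | ⊕{done,ack}  match same labels
              case done:
                X | X  match
              case ack:
                end | end  match
    case err:
      !Int | ?Int  match
        !Int | ?Int  match
          ?Bool | !Bool  match
            !Str | ?Str  match
              end | end  match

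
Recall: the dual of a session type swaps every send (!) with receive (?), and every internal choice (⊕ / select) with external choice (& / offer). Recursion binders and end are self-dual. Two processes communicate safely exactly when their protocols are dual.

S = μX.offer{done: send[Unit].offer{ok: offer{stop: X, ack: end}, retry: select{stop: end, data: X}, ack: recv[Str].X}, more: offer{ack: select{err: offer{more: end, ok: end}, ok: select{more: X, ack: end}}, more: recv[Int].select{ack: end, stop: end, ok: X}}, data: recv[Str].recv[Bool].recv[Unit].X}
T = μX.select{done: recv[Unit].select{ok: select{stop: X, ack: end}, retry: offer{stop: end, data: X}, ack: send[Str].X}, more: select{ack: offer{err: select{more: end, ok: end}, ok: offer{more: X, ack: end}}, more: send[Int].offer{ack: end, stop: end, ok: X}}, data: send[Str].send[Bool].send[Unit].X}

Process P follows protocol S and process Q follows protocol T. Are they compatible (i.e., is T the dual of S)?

YES

μX vs μX  ok (μ self-dual)
  offer{done,more,data} vs select{done,more,data}  ok same labels
    case done:
      send[Unit] vs recv[Unit]  ok
        offer{ok,retry,ack} vs select{ok,retry,ack}  ok same labels
          case ok:
            offer{stop,ack} vs select{stop,ack}  ok same labels
              case stop:
                X vs X  ok
              case ack:
                end vs end  ok
          case retry:
            select{stop,data} vs offer{stop,data}  ok same labels
              case stop:
                end vs end  ok
              case data:
                X vs X  ok
          case ack:
            recv[Str] vs send[Str]  ok
              X vs X  ok
    case more:
      offer{ack,more} vs select{ack,more}  ok same labels
        case ack:
          select{err,ok} vs offer{err,ok}  ok same labels
            case err:
              offer{more,ok} vs select{more,ok}  ok same labels
                case more:
                  end vs end  ok
                case ok:
                  end vs end  ok
            case ok:
              select{more,ack} vs offer{more,ack}  ok same labels
                case more:
                  X vs X  ok
                case ack:
                  end vs end  ok
        case more:
          recv[Int] vs send[Int]  ok
            select{ack,stop,ok} vs offer{ack,stop,ok}  ok same labels
              case ack:
                end vs end  ok
              case stop:
                end vs end  ok
              case ok:
                X vs X  ok
    case data:
      recv[Str] vs send[Str]  ok
        recv[Bool] vs send[Bool]  ok
          recv[Unit] vs send[Unit]  ok
            X vs X  ok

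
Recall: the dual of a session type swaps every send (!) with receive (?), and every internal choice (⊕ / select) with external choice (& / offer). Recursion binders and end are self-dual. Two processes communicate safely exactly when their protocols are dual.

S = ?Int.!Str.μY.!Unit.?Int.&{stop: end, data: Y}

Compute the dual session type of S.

!Int.?Str.μY.?Unit.!Int.⊕{stop: end, data: Y}

?Int ↦ !Int
  !Str ↦ ?Str
    μY ↦ μY  (rec unchanged)
      !Unit ↦ ?Unit
        ?Int ↦ !Int
          &{stop,data} ↦ ⊕{stop,data}  (&→⊕)
            • stop:
              dual(end) = end
            • data:
              dual(Y) = Y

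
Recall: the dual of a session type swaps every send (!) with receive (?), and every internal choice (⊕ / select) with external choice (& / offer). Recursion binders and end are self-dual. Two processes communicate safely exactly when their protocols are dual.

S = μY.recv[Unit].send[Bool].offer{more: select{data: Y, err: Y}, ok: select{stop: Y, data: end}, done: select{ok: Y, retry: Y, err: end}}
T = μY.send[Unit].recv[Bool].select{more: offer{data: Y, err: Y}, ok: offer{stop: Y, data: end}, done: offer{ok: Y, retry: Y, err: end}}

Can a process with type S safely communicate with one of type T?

YES

μY | μY  ✓ (binder kept)
  recv[Unit] | send[Unit]  ✓
    send[Bool] | recv[Bool]  ✓
      offer{more,ok,done} | select{more,ok,done}  ✓ label sets agree
        [more]
          select{data,err} | offer{data,err}  ✓ label sets agree
            [data]
              Y | Y  ✓
            [err]
              Y | Y  ✓
        [ok]
          select{stop,data} | offer{stop,data}  ✓ label sets agree
            [stop]
              Y | Y  ✓
            [data]
              end | end  ✓
        [done]
          select{ok,retry,err} | offer{ok,retry,err}  ✓ label sets agree
            [ok]
              Y | Y  ✓
            [retry]
              Y | Y  ✓
            [err]
              end | end  ✓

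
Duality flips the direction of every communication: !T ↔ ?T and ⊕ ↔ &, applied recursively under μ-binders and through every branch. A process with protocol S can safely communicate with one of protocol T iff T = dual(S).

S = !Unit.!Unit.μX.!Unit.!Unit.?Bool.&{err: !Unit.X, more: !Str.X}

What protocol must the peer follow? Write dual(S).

!Unit → ?Unit
  !Unit → ?Unit
    μX → μX  (binder kept)
      !Unit → ?Unit
        !Unit → ?Unit
          ?Bool → !Bool
            &{err,more} → ⊕{err,more}  (external→internal)
              [err]
                !Unit → ?Unit
                  X ↦ X
              [more]
                !Str → ?Str
                  X ↦ X

?Unit.?Unit.μX.?Unit.?Unit.!Bool.⊕{err: ?Unit.X, more: ?Str.X}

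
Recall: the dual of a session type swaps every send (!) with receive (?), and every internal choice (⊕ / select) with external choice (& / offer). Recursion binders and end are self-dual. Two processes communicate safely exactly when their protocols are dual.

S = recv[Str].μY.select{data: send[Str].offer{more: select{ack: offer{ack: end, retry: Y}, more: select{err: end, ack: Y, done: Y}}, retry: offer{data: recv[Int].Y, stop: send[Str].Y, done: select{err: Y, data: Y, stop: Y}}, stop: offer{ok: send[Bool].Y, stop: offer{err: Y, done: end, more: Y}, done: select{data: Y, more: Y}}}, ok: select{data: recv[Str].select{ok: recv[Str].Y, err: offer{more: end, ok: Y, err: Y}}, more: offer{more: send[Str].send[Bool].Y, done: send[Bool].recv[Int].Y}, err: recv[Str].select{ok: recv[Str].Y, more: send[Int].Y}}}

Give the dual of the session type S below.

recv[Str] → send[Str]
  μY → μY  (rec unchanged)
    select{data,ok} → offer{data,ok}  (⊕→&)
      case data:
        send[Str] → recv[Str]
          offer{more,retry,stop} → select{more,retry,stop}  (&→⊕)
            case more:
              select{ack,more} → offer{ack,more}  (⊕→&)
                case ack:
                  offer{ack,retry} → select{ack,retry}  (&→⊕)
                    case ack:
                      dual(end) = end
                    case retry:
                      dual(Y) = Y
                case more:
                  select{err,ack,done} → offer{err,ack,done}  (⊕→&)
                    case err:
                      dual(end) = end
                    case ack:
                      dual(Y) = Y
                    case done:
                      dual(Y) = Y
            case retry:
              offer{data,stop,done} → select{data,stop,done}  (&→⊕)
                case data:
                  recv[Int] → send[Int]
                    dual(Y) = Y
                case stop:
                  send[Str] → recv[Str]
                    dual(Y) = Y
                case done:
                  select{err,data,stop} → offer{err,data,stop}  (⊕→&)
                    case err:
                      dual(Y) = Y
                    case data:
                      dual(Y) = Y
                    case stop:
                      dual(Y) = Y
            case stop:
              offer{ok,stop,done} → select{ok,stop,done}  (&→⊕)
                case ok:
                  send[Bool] → recv[Bool]
                    dual(Y) = Y
                case stop:
                  offer{err,done,more} → select{err,done,more}  (&→⊕)
                    case err:
                      dual(Y) = Y
                    case done:
                      dual(end) = end
                    case more:
                      dual(Y) = Y
                case done:
                  select{data,more} → offer{data,more}  (⊕→&)
                    case data:
                      dual(Y) = Y
                    case more:
                      dual(Y) = Y
      case ok:
        select{data,more,err} → offer{data,more,err}  (⊕→&)
          case data:
            recv[Str] → send[Str]
              select{ok,err} → offer{ok,err}  (⊕→&)
                case ok:
                  recv[Str] → send[Str]
                    dual(Y) = Y
                case err:
                  offer{more,ok,err} → select{more,ok,err}  (&→⊕)
                    case more:
                      dual(end) = end
                    case ok:
                      dual(Y) = Y
                    case err:
                      dual(Y) = Y
          case more:
            offer{more,done} → select{more,done}  (&→⊕)
              case more:
                send[Str] → recv[Str]
                  send[Bool] → recv[Bool]
                    dual(Y) = Y
              case done:
                send[Bool] → recv[Bool]
                  recv[Int] → send[Int]
                    dual(Y) = Y
          case err:
            recv[Str] → send[Str]
              select{ok,more} → offer{ok,more}  (⊕→&)
                case ok:
                  recv[Str] → send[Str]
                    dual(Y) = Y
                case more:
                  send[Int] → recv[Int]
                    dual(Y) = Y

send[Str].μY.offer{data: recv[Str].select{more: offer{ack: select{ack: end, retry: Y}, more: offer{err: end, ack: Y, done: Y}}, retry: select{data: send[Int].Y, stop: recv[Str].Y, done: offer{err: Y, data: Y, stop: Y}}, stop: select{ok: recv[Bool].Y, stop: select{err: Y, done: end, more: Y}, done: offer{data: Y, more: Y}}}, ok: offer{data: send[Str].offer{ok: send[Str].Y, err: select{more: end, ok: Y, err: Y}}, more: select{more: recv[Str].recv[Bool].Y, done: recv[Bool].send[Int].Y}, err: send[Str].offer{ok: send[Str].Y, more: recv[Int].Y}}}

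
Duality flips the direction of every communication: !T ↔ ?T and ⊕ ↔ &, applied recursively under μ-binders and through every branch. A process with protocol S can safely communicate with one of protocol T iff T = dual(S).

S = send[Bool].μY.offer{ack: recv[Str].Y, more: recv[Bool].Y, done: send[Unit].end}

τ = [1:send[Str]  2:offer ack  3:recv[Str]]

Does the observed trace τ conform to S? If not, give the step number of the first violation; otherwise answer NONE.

@1 got send[Str], protocol expects send[Bool]  ✗

1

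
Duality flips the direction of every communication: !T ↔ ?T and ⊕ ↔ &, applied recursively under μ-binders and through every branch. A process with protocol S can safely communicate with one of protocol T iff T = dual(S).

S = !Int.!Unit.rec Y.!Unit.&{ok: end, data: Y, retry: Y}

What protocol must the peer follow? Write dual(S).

!Int → ?Int
  !Unit → ?Unit
    rec Y → rec Y  (rec unchanged)
      !Unit → ?Unit
        &{ok,data,retry} → +{ok,data,retry}  (external→internal)
          case ok:
            dual(end) = end
          case data:
            dual(Y) = Y
          case retry:
            dual(Y) = Y

?Int.?Unit.rec Y.?Unit.+{ok: end, data: Y, retry: Y}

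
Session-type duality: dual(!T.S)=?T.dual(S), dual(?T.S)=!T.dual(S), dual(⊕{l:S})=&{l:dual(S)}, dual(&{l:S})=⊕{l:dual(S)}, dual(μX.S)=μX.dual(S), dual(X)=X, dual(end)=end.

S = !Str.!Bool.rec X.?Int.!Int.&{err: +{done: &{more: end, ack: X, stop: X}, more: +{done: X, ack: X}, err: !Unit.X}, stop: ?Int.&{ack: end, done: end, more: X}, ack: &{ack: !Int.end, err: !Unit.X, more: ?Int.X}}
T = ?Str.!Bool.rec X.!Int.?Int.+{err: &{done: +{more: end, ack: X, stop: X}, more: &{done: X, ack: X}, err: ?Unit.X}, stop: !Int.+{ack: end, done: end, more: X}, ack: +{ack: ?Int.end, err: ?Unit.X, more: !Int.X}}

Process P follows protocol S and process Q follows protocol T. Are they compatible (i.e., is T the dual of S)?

NO

!Str ‖ ?Str  ok
  !Bool ‖ !Bool  ✗ same direction on both sides — not dual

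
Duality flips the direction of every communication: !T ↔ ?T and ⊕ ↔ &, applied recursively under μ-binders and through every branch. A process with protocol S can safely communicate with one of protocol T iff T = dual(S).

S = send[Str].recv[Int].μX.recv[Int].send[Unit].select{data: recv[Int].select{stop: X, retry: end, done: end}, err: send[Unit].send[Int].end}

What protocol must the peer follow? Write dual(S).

send[Str] ↦ recv[Str]
  recv[Int] ↦ send[Int]
    μX ↦ μX  (μ self-dual)
      recv[Int] ↦ send[Int]
        send[Unit] ↦ recv[Unit]
          select{data,err} ↦ offer{data,err}  (internal→external)
            case data:
              recv[Int] ↦ send[Int]
                select{stop,retry,done} ↦ offer{stop,retry,done}  (internal→external)
                  case stop:
                    X ↦ X
                  case retry:
                    end ↦ end
                  case done:
                    end ↦ end
            case err:
              send[Unit] ↦ recv[Unit]
                send[Int] ↦ recv[Int]
                  end ↦ end

recv[Str].send[Int].μX.send[Int].recv[Unit].offer{data: send[Int].offer{stop: X, retry: end, done: end}, err: recv[Unit].recv[Int].end}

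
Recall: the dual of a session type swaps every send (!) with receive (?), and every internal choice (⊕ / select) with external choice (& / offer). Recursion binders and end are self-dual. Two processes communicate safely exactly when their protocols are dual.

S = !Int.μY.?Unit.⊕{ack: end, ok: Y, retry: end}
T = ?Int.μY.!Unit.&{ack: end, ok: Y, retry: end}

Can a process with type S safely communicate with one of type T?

YES

!Int vs ?Int  ok
  μY vs μY  ok (μ self-dual)
    ?Unit vs !Unit  ok
      ⊕{ack,ok,retry} vs &{ack,ok,retry}  ok label sets agree
        case ack:
          end vs end  ok
        case ok:
          Y vs Y  ok
        case retry:
          end vs end  ok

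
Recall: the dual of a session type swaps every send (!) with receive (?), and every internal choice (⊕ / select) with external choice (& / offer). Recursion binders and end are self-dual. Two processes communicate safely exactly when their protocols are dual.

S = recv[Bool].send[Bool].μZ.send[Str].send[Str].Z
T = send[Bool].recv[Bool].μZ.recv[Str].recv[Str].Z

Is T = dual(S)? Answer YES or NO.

YES

recv[Bool] ‖ send[Bool]  match
  send[Bool] ‖ recv[Bool]  match
    μZ ‖ μZ  match (binder kept)
      send[Str] ‖ recv[Str]  match
        send[Str] ‖ recv[Str]  match
          Z ‖ Z  match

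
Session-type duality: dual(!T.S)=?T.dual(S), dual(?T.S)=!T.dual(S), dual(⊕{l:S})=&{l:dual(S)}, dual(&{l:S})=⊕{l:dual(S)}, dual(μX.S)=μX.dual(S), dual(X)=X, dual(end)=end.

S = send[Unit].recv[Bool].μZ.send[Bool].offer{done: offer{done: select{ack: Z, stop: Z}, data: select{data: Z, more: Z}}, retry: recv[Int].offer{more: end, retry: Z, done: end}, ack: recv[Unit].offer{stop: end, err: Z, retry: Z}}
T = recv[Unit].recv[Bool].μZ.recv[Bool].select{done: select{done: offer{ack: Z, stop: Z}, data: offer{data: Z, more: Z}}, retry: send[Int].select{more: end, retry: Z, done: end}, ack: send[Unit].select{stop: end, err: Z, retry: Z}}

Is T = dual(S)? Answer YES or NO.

send[Unit] | recv[Unit]  ok
  recv[Bool] | recv[Bool]  ✗ same direction on both sides — not dual

NO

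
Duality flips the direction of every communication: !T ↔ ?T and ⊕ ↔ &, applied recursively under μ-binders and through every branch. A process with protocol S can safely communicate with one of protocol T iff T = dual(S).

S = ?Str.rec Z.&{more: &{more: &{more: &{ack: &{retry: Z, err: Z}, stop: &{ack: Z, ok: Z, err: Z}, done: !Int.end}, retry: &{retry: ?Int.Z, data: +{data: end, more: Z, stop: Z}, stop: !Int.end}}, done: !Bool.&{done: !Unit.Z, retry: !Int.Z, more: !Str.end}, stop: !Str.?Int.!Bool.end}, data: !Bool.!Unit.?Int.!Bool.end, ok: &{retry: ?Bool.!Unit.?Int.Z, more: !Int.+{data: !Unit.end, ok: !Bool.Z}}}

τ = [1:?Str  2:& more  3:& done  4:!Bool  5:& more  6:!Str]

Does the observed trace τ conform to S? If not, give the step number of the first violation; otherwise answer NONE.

NONE

@1 ?Str  ok  residual = rec Z.…
@2 & more  ok  residual = &{more: &{more: &{ack: &{retry: rec Z.…, err: rec Z.…}, stop: &{ack: rec Z.…, ok: rec Z.…, err: rec Z.…}, done: !Int.end}, retry: &{retry: ?Int.rec Z.…, data: +{data: end, more: rec Z.…, stop: rec Z.…}, stop: !Int.end}}, done: !Bool.&{done: !Unit.rec Z.…, retry: !Int.rec Z.…, more: !Str.end}, stop: !Str.?Int.!Bool.end}
@3 & done  ok  residual = !Bool.&{done: !Unit.rec Z.…, retry: !Int.rec Z.…, more: !Str.end}
@4 !Bool  ok  residual = &{done: !Unit.rec Z.…, retry: !Int.rec Z.…, more: !Str.end}
@5 & more  ok  residual = !Str.end
@6 !Str  ok  residual = end
trace exhausted — no violation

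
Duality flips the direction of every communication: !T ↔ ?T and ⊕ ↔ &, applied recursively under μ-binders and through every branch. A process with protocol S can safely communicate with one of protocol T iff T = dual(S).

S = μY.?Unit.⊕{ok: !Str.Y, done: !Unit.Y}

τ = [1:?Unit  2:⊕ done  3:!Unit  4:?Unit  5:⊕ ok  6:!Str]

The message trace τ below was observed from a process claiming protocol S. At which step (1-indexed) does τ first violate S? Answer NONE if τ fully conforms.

NONE

step 1: ?Unit  ✓  now at ⊕{ok: !Str.μY.…, done: !Unit.μY.…}
step 2: ⊕ done  ✓  now at !Unit.μY.…
step 3: !Unit  ✓  now at μY.…
step 4: ?Unit  ✓  now at ⊕{ok: !Str.μY.…, done: !Unit.μY.…}
step 5: ⊕ ok  ✓  now at !Str.μY.…
step 6: !Str  ✓  now at μY.…
all 6 steps conform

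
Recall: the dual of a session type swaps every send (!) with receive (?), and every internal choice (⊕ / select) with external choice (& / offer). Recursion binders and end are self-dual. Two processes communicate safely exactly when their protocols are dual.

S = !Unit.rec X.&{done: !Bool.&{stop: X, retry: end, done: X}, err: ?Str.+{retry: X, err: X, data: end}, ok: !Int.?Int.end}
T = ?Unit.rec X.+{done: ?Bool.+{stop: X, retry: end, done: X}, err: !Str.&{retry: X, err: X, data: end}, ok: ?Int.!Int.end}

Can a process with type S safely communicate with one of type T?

YES

!Unit | ?Unit  ✓
  rec X | rec X  ✓ (μ self-dual)
    &{done,err,ok} | +{done,err,ok}  ✓ label sets agree
      • done:
        !Bool | ?Bool  ✓
          &{stop,retry,done} | +{stop,retry,done}  ✓ label sets agree
            • stop:
              X | X  ✓
            • retry:
              end | end  ✓
            • done:
              X | X  ✓
      • err:
        ?Str | !Str  ✓
          +{retry,err,data} | &{retry,err,data}  ✓ label sets agree
            • retry:
              X | X  ✓
            • err:
              X | X  ✓
            • data:
              end | end  ✓
      • ok:
        !Int | ?Int  ✓
          ?Int | !Int  ✓
            end | end  ✓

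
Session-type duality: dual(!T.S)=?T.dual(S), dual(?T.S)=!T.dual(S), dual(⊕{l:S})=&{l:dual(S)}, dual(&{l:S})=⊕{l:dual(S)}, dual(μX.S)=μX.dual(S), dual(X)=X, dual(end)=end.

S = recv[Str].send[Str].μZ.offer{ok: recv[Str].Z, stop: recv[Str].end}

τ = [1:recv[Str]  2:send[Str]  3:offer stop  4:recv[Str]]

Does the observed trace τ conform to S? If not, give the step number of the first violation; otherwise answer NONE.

step 1: recv[Str]  match  residual = send[Str].μZ.…
step 2: send[Str]  match  residual = μZ.…
step 3: offer stop  match  residual = recv[Str].end
step 4: recv[Str]  match  residual = end
all 4 steps conform

NONE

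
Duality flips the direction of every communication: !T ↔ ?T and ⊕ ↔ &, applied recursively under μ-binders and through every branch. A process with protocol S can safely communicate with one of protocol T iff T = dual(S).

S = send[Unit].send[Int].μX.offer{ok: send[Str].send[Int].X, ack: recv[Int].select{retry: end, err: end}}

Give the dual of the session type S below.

recv[Unit].recv[Int].μX.select{ok: recv[Str].recv[Int].X, ack: send[Int].offer{retry: end, err: end}}

send[Unit] → recv[Unit]
  send[Int] → recv[Int]
    μX → μX  (rec unchanged)
      offer{ok,ack} → select{ok,ack}  (external→internal)
        [ok]
          send[Str] → recv[Str]
            send[Int] → recv[Int]
              X ↦ X
        [ack]
          recv[Int] → send[Int]
            select{retry,err} → offer{retry,err}  (internal→external)
              [retry]
                end ↦ end
              [err]
                end ↦ end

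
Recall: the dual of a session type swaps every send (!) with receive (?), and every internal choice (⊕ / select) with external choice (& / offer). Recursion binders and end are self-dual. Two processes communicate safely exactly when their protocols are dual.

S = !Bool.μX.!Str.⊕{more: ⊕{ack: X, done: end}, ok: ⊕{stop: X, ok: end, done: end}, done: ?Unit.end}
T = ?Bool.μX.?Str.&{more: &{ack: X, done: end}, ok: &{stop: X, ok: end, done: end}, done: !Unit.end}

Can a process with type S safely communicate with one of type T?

YES

!Bool ‖ ?Bool  ✓
  μX ‖ μX  ✓ (binder kept)
    !Str ‖ ?Str  ✓
      ⊕{more,ok,done} ‖ &{more,ok,done}  ✓ label sets agree
        • more:
          ⊕{ack,done} ‖ &{ack,done}  ✓ label sets agree
            • ack:
              X ‖ X  ✓
            • done:
              end ‖ end  ✓
        • ok:
          ⊕{stop,ok,done} ‖ &{stop,ok,done}  ✓ label sets agree
            • stop:
              X ‖ X  ✓
            • ok:
              end ‖ end  ✓
            • done:
              end ‖ end  ✓
        • done:
          ?Unit ‖ !Unit  ✓
            end ‖ end  ✓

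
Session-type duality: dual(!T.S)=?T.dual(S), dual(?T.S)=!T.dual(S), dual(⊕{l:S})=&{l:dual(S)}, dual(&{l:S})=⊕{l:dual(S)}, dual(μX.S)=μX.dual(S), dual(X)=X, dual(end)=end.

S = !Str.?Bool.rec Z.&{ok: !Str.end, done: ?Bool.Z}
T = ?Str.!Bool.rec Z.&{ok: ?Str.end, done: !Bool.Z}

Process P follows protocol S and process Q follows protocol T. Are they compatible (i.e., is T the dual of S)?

!Str vs ?Str  match
  ?Bool vs !Bool  match
    rec Z vs rec Z  match (μ self-dual)
      &{ok,done} vs &{ok,done}  ✗ choice polarity not flipped — not dual

NO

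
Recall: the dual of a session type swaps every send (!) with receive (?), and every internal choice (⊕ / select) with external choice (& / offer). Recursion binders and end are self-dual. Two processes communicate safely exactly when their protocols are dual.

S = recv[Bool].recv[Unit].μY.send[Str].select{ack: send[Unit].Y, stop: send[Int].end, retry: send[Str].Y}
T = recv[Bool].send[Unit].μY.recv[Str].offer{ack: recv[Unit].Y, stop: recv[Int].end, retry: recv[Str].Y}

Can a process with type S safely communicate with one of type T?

recv[Bool] vs recv[Bool]  ✗ same direction on both sides — not dual

NO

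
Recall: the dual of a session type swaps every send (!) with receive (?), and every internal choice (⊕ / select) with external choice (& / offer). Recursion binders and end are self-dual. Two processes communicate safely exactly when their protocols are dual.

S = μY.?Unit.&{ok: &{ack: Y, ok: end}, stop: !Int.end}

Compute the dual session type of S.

μY = μY  (binder kept)
  ?Unit = !Unit
    &{ok,stop} = ⊕{ok,stop}  (&→⊕)
      [ok]
        &{ack,ok} = ⊕{ack,ok}  (&→⊕)
          [ack]
            Y ↦ Y
          [ok]
            end ↦ end
      [stop]
        !Int = ?Int
          end ↦ end

μY.!Unit.⊕{ok: ⊕{ack: Y, ok: end}, stop: ?Int.end}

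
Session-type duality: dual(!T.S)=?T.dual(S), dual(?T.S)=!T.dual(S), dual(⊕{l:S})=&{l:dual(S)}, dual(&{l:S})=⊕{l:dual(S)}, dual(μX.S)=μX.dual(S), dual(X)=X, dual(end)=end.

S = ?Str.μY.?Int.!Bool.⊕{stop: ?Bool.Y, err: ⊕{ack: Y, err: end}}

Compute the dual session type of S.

!Str.μY.!Int.?Bool.&{stop: !Bool.Y, err: &{ack: Y, err: end}}

?Str ↦ !Str
  μY ↦ μY  (μ self-dual)
    ?Int ↦ !Int
      !Bool ↦ ?Bool
        ⊕{stop,err} ↦ &{stop,err}  (⊕→&)
          [stop]
            ?Bool ↦ !Bool
              dual(Y) = Y
          [err]
            ⊕{ack,err} ↦ &{ack,err}  (⊕→&)
              [ack]
                dual(Y) = Y
              [err]
                dual(end) = end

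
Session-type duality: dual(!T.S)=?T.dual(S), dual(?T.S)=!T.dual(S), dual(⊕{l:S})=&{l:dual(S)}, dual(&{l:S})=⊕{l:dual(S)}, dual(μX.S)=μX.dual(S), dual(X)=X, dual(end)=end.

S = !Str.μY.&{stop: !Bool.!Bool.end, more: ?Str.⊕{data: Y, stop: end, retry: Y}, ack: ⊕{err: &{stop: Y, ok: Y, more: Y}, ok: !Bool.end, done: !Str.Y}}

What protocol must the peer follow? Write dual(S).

!Str → ?Str
  μY → μY  (μ self-dual)
    &{stop,more,ack} → ⊕{stop,more,ack}  (external→internal)
      [stop]
        !Bool → ?Bool
          !Bool → ?Bool
            end self-dual
      [more]
        ?Str → !Str
          ⊕{data,stop,retry} → &{data,stop,retry}  (select→offer)
            [data]
              Y self-dual
            [stop]
              end self-dual
            [retry]
              Y self-dual
      [ack]
        ⊕{err,ok,done} → &{err,ok,done}  (select→offer)
          [err]
            &{stop,ok,more} → ⊕{stop,ok,more}  (external→internal)
              [stop]
                Y self-dual
              [ok]
                Y self-dual
              [more]
                Y self-dual
          [ok]
            !Bool → ?Bool
              end self-dual
          [done]
            !Str → ?Str
              Y self-dual

?Str.μY.⊕{stop: ?Bool.?Bool.end, more: !Str.&{data: Y, stop: end, retry: Y}, ack: &{err: ⊕{stop: Y, ok: Y, more: Y}, ok: ?Bool.end, done: ?Str.Y}}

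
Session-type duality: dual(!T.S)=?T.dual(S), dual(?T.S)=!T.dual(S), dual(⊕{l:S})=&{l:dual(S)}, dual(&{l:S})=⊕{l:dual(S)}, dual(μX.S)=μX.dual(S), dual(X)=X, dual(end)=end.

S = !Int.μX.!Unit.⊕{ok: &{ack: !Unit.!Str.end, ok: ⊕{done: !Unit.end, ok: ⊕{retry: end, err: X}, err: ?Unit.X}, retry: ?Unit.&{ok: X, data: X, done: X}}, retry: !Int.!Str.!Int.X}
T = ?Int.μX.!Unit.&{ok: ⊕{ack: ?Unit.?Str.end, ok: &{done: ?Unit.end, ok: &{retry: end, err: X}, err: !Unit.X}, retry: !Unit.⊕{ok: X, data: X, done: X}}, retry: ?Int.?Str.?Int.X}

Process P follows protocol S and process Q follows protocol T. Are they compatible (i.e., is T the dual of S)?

!Int | ?Int  ok
  μX | μX  ok (μ self-dual)
    !Unit | !Unit  ✗ same direction on both sides — not dual

NO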